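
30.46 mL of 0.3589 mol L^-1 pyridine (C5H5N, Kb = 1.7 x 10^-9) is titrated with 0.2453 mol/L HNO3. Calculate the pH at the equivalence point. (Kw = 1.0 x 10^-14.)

n(C5H5N) = 0.3589 x 0.03046 = 0.01093 mol; V(HNO3) at equivalence = 0.01093/0.2453 = 0.04457 L.
At equivalence the base is fully converted to C5H5NH+; total volume = 0.07503 L, so [C5H5NH+] = 0.01093/0.07503 = 0.1457 M.
Ka(C5H5NH+) = Kw/Kb = 1.0e-14 / 1.7 x 10^-9 = 5.88e-6.
[H^+] = sqrt(Ka x [C5H5NH+]) = sqrt(5.88e-6 x 0.1457) = 0.000926 M.
pH = -log(0.000926) = 3.03.

3.03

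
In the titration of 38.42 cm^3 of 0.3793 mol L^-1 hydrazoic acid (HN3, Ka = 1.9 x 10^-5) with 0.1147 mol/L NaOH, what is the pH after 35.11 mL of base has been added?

4.30

Initial n(HN3) = 0.3793 x 0.03842 = 0.01457 mol.
n(NaOH) added = 0.1147 x 0.03511 = 0.004027 mol, converting that many moles of HN3 to N3-.
Remaining n(HN3) = 0.01055 mol; n(N3-) = 0.004027 mol.
By Henderson-Hasselbalch, pH = pKa + log([A^-]/[HA]) = 4.72 + log(0.004027/0.01055) = 4.72 + (-0.42) = 4.30.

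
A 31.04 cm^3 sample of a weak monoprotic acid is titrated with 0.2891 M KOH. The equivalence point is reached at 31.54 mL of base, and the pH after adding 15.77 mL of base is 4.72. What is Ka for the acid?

1.9 x 10^-5

15.77 mL is half of the equivalence volume, so this is the half-equivalence point where [HA] = [A^-].
At half-equivalence pH = pKa, so pKa = 4.72.
Ka = 10^(-4.72) = 1.9 x 10^-5.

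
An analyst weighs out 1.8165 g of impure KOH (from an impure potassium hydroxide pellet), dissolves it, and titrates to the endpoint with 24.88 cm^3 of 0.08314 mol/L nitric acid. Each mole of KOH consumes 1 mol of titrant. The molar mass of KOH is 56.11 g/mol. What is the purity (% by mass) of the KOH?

6.39%

n(HNO3) = 0.08314 x 0.02488 = 0.002069 mol.
n(KOH) = 0.002069 / 1 = 0.002069 mol.
mass of KOH = 0.002069 x 56.11 = 0.1161 g.
% purity = 0.1161 / 1.8165 x 100 = 6.39%.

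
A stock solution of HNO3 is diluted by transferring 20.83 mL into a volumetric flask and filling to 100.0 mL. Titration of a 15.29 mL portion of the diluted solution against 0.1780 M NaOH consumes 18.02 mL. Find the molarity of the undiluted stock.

1.01 M

n(NaOH) = 0.1780 x 0.01802 = 0.003208 mol.
n(HNO3) in the aliquot = 0.003208 mol.
[diluted HNO3] = 0.003208 / 0.01529 = 0.2098 M.
Dilution factor = 100.0/20.83 = 4.801, so [stock] = 0.2098 x 4.801 = 1.01 M.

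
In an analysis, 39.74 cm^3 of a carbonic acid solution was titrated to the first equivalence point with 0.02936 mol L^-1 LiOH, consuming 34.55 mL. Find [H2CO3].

0.0255 M

n(LiOH) = 0.02936 x 0.03455 = 0.001014 mol.
At the first equivalence point, 1 mol OH^- react per mol H2CO3, so n(H2CO3) = 0.001014 / 1 = 0.001014 mol.
[H2CO3] = 0.001014 / 0.03974 L = 0.0255 M.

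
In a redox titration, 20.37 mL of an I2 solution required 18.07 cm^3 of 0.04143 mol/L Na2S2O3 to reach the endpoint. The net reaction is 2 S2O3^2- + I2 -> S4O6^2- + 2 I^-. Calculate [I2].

0.0184 M

n(Na2S2O3) = 0.04143 x 0.01807 = 0.0007486 mol.
From the balanced equation, 2 mol Na2S2O3 reacts with 1 mol I2, so n(I2) = 0.0007486 x 1/2 = 0.0003743 mol.
[I2] = 0.0003743 / 0.02037 L = 0.0184 M.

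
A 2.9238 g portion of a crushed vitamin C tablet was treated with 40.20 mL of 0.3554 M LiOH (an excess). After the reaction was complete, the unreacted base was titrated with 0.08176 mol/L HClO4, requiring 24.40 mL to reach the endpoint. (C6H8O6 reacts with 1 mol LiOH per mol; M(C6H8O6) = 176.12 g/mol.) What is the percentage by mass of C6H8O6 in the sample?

Total n(LiOH) added = 0.3554 x 0.04020 = 0.01429 mol.
n(HClO4) used = 0.08176 x 0.02440 = 0.001995 mol, which equals the excess n(LiOH).
So n(LiOH) consumed by the sample = 0.01429 - 0.001995 = 0.01229 mol.
n(C6H8O6) = 0.01229 / 1 = 0.01229 mol.
mass C6H8O6 = 0.01229 x 176.12 = 2.165 g, so %C6H8O6 = 2.165/2.9238 x 100 = 74.0%.

74.0%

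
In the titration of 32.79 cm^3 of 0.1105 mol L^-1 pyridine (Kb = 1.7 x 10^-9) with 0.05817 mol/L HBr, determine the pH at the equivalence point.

n(C5H5N) = 0.1105 x 0.03279 = 0.003623 mol; V(HBr) at equivalence = 0.003623/0.05817 = 0.06229 L.
At equivalence the base is fully converted to C5H5NH+; total volume = 0.09508 L, so [C5H5NH+] = 0.003623/0.09508 = 0.03811 M.
Ka(C5H5NH+) = Kw/Kb = 1.0e-14 / 1.7 x 10^-9 = 5.88e-6.
[H^+] = sqrt(Ka x [C5H5NH+]) = sqrt(5.88e-6 x 0.03811) = 0.000473 M.
pH = -log(0.000473) = 3.32.

3.32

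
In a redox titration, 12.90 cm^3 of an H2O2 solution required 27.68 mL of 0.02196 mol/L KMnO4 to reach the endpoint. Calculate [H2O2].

n(KMnO4) = 0.02196 x 0.02768 = 0.0006079 mol.
From the balanced equation, 2 mol KMnO4 reacts with 5 mol H2O2, so n(H2O2) = 0.0006079 x 5/2 = 0.001520 mol.
[H2O2] = 0.001520 / 0.01290 L = 0.118 M.

0.118 M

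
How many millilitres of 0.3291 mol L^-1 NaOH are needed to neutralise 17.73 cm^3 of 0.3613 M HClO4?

19.5 mL

n(HClO4) = 0.3613 mol/L x 0.01773 L = 0.006406 mol.
At equivalence n(NaOH) = n(HClO4) = 0.006406 mol.
V(NaOH) = 0.006406 / 0.3291 = 0.01946 L = 19.5 mL.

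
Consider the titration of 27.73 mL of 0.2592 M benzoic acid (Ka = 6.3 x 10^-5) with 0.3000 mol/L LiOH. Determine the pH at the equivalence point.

8.67

n(C6H5COOH) = 0.2592 x 0.02773 = 0.007188 mol; V(LiOH) at equivalence = 0.007188/0.3000 = 0.02396 L.
At equivalence all the acid is converted to C6H5COO-; total volume = 0.02773 + 0.02396 = 0.05169 L, so [C6H5COO-] = 0.007188/0.05169 = 0.1391 M.
Kb = Kw/Ka = 1.0e-14 / 6.3 x 10^-5 = 1.59e-10.
[OH^-] = sqrt(Kb x [C6H5COO-]) = sqrt(1.59e-10 x 0.1391) = 4.70e-6 M.
pOH = 5.33, so pH = 14.00 - 5.33 = 8.67.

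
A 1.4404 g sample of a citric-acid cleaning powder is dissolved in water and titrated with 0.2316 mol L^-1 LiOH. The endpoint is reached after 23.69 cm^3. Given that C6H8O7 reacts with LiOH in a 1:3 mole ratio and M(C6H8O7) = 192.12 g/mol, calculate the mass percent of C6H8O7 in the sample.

24.4%

n(LiOH) = 0.2316 x 0.02369 = 0.005487 mol.
n(C6H8O7) = 0.005487 / 3 = 0.001829 mol.
mass of C6H8O7 = 0.001829 x 192.12 = 0.3514 g.
% purity = 0.3514 / 1.4404 x 100 = 24.4%.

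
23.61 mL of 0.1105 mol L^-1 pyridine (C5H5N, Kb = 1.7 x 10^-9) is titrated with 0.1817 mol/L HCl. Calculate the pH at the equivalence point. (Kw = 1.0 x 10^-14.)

3.20

n(C5H5N) = 0.1105 x 0.02361 = 0.002609 mol; V(HCl) at equivalence = 0.002609/0.1817 = 0.01436 L.
At equivalence the base is fully converted to C5H5NH+; total volume = 0.03797 L, so [C5H5NH+] = 0.002609/0.03797 = 0.06871 M.
Ka(C5H5NH+) = Kw/Kb = 1.0e-14 / 1.7 x 10^-9 = 5.88e-6.
[H^+] = sqrt(Ka x [C5H5NH+]) = sqrt(5.88e-6 x 0.06871) = 0.000636 M.
pH = -log(0.000636) = 3.20.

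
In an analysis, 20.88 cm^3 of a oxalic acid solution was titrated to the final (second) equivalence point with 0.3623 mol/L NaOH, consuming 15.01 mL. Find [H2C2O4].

n(NaOH) = 0.3623 x 0.01501 = 0.005438 mol.
At the final (second) equivalence point, 2 mol OH^- react per mol H2C2O4, so n(H2C2O4) = 0.005438 / 2 = 0.002719 mol.
[H2C2O4] = 0.002719 / 0.02088 L = 0.130 M.

0.130 M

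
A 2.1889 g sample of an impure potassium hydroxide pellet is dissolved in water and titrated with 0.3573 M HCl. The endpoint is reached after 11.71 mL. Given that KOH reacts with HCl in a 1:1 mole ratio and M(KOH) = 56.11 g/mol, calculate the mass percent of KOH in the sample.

n(HCl) = 0.3573 x 0.01171 = 0.004184 mol.
n(KOH) = 0.004184 / 1 = 0.004184 mol.
mass of KOH = 0.004184 x 56.11 = 0.2348 g.
% purity = 0.2348 / 2.1889 x 100 = 10.7%.

10.7%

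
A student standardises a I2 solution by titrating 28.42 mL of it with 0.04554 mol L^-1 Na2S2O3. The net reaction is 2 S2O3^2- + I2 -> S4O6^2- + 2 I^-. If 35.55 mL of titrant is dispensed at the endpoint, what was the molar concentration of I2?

n(Na2S2O3) = 0.04554 x 0.03555 = 0.001619 mol.
From the balanced equation, 2 mol Na2S2O3 reacts with 1 mol I2, so n(I2) = 0.001619 x 1/2 = 0.0008095 mol.
[I2] = 0.0008095 / 0.02842 L = 0.0285 M.

0.0285 M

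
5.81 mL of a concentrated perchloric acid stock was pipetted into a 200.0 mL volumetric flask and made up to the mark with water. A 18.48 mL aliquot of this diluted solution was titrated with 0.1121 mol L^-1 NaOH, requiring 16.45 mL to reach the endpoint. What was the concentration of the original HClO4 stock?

3.43 M

n(NaOH) = 0.1121 x 0.01645 = 0.001844 mol.
n(HClO4) in the aliquot = 0.001844 mol.
[diluted HClO4] = 0.001844 / 0.01848 = 0.09979 M.
Dilution factor = 200.0/5.810 = 34.42, so [stock] = 0.09979 x 34.42 = 3.43 M.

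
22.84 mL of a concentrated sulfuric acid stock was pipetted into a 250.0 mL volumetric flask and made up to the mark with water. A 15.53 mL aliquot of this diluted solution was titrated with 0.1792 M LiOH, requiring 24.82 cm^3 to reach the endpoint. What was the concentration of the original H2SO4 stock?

1.57 M

n(LiOH) = 0.1792 x 0.02482 = 0.004448 mol.
n(H2SO4) in the aliquot = 0.004448 x 1/2 = 0.002224 mol.
[diluted H2SO4] = 0.002224 / 0.01553 = 0.1432 M.
Dilution factor = 250.0/22.84 = 10.95, so [stock] = 0.1432 x 10.95 = 1.57 M.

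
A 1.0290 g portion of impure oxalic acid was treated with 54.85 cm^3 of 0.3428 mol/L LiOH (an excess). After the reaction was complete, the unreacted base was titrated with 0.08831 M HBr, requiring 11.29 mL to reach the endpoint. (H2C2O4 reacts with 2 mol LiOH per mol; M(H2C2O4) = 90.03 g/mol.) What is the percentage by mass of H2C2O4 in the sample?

Total n(LiOH) added = 0.3428 x 0.05485 = 0.01880 mol.
n(HBr) used = 0.08831 x 0.01129 = 0.0009970 mol, which equals the excess n(LiOH).
So n(LiOH) consumed by the sample = 0.01880 - 0.0009970 = 0.01781 mol.
n(H2C2O4) = 0.01781 / 2 = 0.008903 mol.
mass H2C2O4 = 0.008903 x 90.03 = 0.8015 g, so %H2C2O4 = 0.8015/1.0290 x 100 = 77.9%.

77.9%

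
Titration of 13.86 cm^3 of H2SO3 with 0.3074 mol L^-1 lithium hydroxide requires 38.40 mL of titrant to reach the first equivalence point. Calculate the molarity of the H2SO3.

0.852 M

n(LiOH) = 0.3074 x 0.03840 = 0.01180 mol.
At the first equivalence point, 1 mol OH^- react per mol H2SO3, so n(H2SO3) = 0.01180 / 1 = 0.01180 mol.
[H2SO3] = 0.01180 / 0.01386 L = 0.852 M.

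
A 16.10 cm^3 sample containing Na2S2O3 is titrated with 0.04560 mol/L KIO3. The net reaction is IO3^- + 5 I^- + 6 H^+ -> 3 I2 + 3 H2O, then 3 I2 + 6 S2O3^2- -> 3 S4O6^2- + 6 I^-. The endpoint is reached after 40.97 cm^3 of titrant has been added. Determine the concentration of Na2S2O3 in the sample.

n(KIO3) = 0.04560 x 0.04097 = 0.001868 mol.
From the balanced equation, 1 mol KIO3 reacts with 6 mol Na2S2O3, so n(Na2S2O3) = 0.001868 x 6/1 = 0.01121 mol.
[Na2S2O3] = 0.01121 / 0.01610 L = 0.696 M.

0.696 M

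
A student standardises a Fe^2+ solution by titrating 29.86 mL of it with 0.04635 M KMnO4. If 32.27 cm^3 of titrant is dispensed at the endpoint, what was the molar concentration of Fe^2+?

0.250 M

n(KMnO4) = 0.04635 x 0.03227 = 0.001496 mol.
From the balanced equation, 1 mol KMnO4 reacts with 5 mol Fe^2+, so n(Fe^2+) = 0.001496 x 5/1 = 0.007479 mol.
[Fe^2+] = 0.007479 / 0.02986 L = 0.250 M.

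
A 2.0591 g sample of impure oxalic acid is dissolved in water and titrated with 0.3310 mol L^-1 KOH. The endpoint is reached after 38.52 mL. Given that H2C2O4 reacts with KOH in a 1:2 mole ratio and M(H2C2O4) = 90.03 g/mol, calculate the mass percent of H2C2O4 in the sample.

n(KOH) = 0.3310 x 0.03852 = 0.01275 mol.
n(H2C2O4) = 0.01275 / 2 = 0.006375 mol.
mass of H2C2O4 = 0.006375 x 90.03 = 0.5739 g.
% purity = 0.5739 / 2.0591 x 100 = 27.9%.

27.9%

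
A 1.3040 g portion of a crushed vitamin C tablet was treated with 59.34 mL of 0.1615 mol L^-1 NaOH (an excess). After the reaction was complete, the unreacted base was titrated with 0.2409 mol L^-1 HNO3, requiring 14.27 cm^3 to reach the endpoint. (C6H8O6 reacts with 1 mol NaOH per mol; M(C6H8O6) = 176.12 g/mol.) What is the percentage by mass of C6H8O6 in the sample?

Total n(NaOH) added = 0.1615 x 0.05934 = 0.009583 mol.
n(HNO3) used = 0.2409 x 0.01427 = 0.003438 mol, which equals the excess n(NaOH).
So n(NaOH) consumed by the sample = 0.009583 - 0.003438 = 0.006146 mol.
n(C6H8O6) = 0.006146 / 1 = 0.006146 mol.
mass C6H8O6 = 0.006146 x 176.12 = 1.082 g, so %C6H8O6 = 1.082/1.3040 x 100 = 83.0%.

83.0%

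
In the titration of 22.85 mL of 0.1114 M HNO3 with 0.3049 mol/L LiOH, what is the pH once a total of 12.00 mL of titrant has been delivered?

12.50

n(acid) = 0.1114 x 0.02285 = 0.002545 mol; n(LiOH) added = 0.3049 x 0.01200 = 0.003659 mol.
Base is in excess by 0.003659 - 0.002545 = 0.001113 mol in a total volume of 0.03485 L.
[OH^-] = 0.001113/0.03485 = 0.03195 M, so pOH = 1.50 and pH = 14.00 - 1.50 = 12.50.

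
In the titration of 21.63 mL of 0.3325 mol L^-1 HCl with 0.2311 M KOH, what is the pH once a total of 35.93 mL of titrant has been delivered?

12.29

n(acid) = 0.3325 x 0.02163 = 0.007192 mol; n(KOH) added = 0.2311 x 0.03593 = 0.008303 mol.
Base is in excess by 0.008303 - 0.007192 = 0.001111 mol in a total volume of 0.05756 L.
[OH^-] = 0.001111/0.05756 = 0.01931 M, so pOH = 1.71 and pH = 14.00 - 1.71 = 12.29.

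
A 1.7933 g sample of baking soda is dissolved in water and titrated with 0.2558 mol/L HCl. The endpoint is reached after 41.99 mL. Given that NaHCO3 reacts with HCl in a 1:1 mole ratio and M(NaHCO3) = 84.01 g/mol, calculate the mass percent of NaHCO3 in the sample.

50.3%

n(HCl) = 0.2558 x 0.04199 = 0.01074 mol.
n(NaHCO3) = 0.01074 / 1 = 0.01074 mol.
mass of NaHCO3 = 0.01074 x 84.01 = 0.9024 g.
% purity = 0.9024 / 1.7933 x 100 = 50.3%.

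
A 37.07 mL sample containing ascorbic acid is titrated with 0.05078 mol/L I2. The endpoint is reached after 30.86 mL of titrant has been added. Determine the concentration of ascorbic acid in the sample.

0.0423 M

n(I2) = 0.05078 x 0.03086 = 0.001567 mol.
From the balanced equation, 1 mol I2 reacts with 1 mol ascorbic acid, so n(ascorbic acid) = 0.001567 x 1/1 = 0.001567 mol.
[ascorbic acid] = 0.001567 / 0.03707 L = 0.0423 M.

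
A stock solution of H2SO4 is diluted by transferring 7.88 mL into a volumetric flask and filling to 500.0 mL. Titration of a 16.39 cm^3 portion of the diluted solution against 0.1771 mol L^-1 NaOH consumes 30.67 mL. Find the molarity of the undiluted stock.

n(NaOH) = 0.1771 x 0.03067 = 0.005432 mol.
n(H2SO4) in the aliquot = 0.005432 x 1/2 = 0.002716 mol.
[diluted H2SO4] = 0.002716 / 0.01639 = 0.1657 M.
Dilution factor = 500.0/7.880 = 63.45, so [stock] = 0.1657 x 63.45 = 10.5 M.

10.5 M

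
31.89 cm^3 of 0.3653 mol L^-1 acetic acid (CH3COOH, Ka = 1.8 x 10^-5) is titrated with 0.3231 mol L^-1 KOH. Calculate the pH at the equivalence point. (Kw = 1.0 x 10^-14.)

n(CH3COOH) = 0.3653 x 0.03189 = 0.01165 mol; V(KOH) at equivalence = 0.01165/0.3231 = 0.03606 L.
At equivalence all the acid is converted to CH3COO-; total volume = 0.03189 + 0.03606 = 0.06795 L, so [CH3COO-] = 0.01165/0.06795 = 0.1715 M.
Kb = Kw/Ka = 1.0e-14 / 1.8 x 10^-5 = 5.56e-10.
[OH^-] = sqrt(Kb x [CH3COO-]) = sqrt(5.56e-10 x 0.1715) = 9.76e-6 M.
pOH = 5.01, so pH = 14.00 - 5.01 = 8.99.

8.99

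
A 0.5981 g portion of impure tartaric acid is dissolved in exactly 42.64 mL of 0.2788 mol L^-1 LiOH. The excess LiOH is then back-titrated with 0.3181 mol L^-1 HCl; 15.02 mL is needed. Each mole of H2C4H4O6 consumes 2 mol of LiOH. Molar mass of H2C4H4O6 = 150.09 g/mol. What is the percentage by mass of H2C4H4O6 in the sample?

89.2%

Total n(LiOH) added = 0.2788 x 0.04264 = 0.01189 mol.
n(HCl) used = 0.3181 x 0.01502 = 0.004778 mol, which equals the excess n(LiOH).
So n(LiOH) consumed by the sample = 0.01189 - 0.004778 = 0.007110 mol.
n(H2C4H4O6) = 0.007110 / 2 = 0.003555 mol.
mass H2C4H4O6 = 0.003555 x 150.09 = 0.5336 g, so %H2C4H4O6 = 0.5336/0.5981 x 100 = 89.2%.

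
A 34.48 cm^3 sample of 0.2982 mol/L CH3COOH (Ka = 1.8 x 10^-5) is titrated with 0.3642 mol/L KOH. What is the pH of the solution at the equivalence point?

8.98

n(CH3COOH) = 0.2982 x 0.03448 = 0.01028 mol; V(KOH) at equivalence = 0.01028/0.3642 = 0.02823 L.
At equivalence all the acid is converted to CH3COO-; total volume = 0.03448 + 0.02823 = 0.06271 L, so [CH3COO-] = 0.01028/0.06271 = 0.1640 M.
Kb = Kw/Ka = 1.0e-14 / 1.8 x 10^-5 = 5.56e-10.
[OH^-] = sqrt(Kb x [CH3COO-]) = sqrt(5.56e-10 x 0.1640) = 9.54e-6 M.
pOH = 5.02, so pH = 14.00 - 5.02 = 8.98.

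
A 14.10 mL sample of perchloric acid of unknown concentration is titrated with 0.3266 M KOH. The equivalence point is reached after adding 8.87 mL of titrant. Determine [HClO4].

n(KOH) delivered = 0.3266 x 0.008870 = 0.002897 mol.
For a 1:1 reaction, n(HClO4) = 0.002897 mol.
[HClO4] = 0.002897 mol / 0.01410 L = 0.205 M.

0.205 M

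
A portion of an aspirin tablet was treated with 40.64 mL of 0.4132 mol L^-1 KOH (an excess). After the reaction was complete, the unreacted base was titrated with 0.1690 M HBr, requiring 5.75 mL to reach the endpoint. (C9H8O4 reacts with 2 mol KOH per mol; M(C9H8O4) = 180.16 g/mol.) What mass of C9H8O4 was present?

Total n(KOH) added = 0.4132 x 0.04064 = 0.01679 mol.
n(HBr) used = 0.1690 x 0.005750 = 0.0009718 mol, which equals the excess n(KOH).
So n(KOH) consumed by the sample = 0.01679 - 0.0009718 = 0.01582 mol.
n(C9H8O4) = 0.01582 / 2 = 0.007910 mol.
mass = 0.007910 mol x 180.16 g/mol = 1.43 g.

1.43 g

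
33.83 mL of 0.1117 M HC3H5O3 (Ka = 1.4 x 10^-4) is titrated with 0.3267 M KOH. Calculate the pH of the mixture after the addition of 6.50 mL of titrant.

Initial n(HC3H5O3) = 0.1117 x 0.03383 = 0.003779 mol.
n(KOH) added = 0.3267 x 0.006500 = 0.002124 mol, converting that many moles of HC3H5O3 to C3H5O3-.
Remaining n(HC3H5O3) = 0.001655 mol; n(C3H5O3-) = 0.002124 mol.
By Henderson-Hasselbalch, pH = pKa + log([A^-]/[HA]) = 3.85 + log(0.002124/0.001655) = 3.85 + (+0.11) = 3.96.

3.96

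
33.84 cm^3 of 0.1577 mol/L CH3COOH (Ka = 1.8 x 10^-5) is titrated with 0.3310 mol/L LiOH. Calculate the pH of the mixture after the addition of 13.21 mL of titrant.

5.40

Initial n(CH3COOH) = 0.1577 x 0.03384 = 0.005337 mol.
n(LiOH) added = 0.3310 x 0.01321 = 0.004373 mol, converting that many moles of CH3COOH to CH3COO-.
Remaining n(CH3COOH) = 0.0009641 mol; n(CH3COO-) = 0.004373 mol.
By Henderson-Hasselbalch, pH = pKa + log([A^-]/[HA]) = 4.74 + log(0.004373/0.0009641) = 4.74 + (+0.66) = 5.40.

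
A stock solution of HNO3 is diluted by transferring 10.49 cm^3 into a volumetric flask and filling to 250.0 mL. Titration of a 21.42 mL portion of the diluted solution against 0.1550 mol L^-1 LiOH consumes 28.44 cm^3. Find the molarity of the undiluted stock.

n(LiOH) = 0.1550 x 0.02844 = 0.004408 mol.
n(HNO3) in the aliquot = 0.004408 mol.
[diluted HNO3] = 0.004408 / 0.02142 = 0.2058 M.
Dilution factor = 250.0/10.49 = 23.83, so [stock] = 0.2058 x 23.83 = 4.90 M.

4.90 M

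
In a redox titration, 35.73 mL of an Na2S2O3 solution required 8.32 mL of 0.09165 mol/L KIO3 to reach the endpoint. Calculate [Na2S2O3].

n(KIO3) = 0.09165 x 0.008320 = 0.0007625 mol.
From the balanced equation, 1 mol KIO3 reacts with 6 mol Na2S2O3, so n(Na2S2O3) = 0.0007625 x 6/1 = 0.004575 mol.
[Na2S2O3] = 0.004575 / 0.03573 L = 0.128 M.

0.128 M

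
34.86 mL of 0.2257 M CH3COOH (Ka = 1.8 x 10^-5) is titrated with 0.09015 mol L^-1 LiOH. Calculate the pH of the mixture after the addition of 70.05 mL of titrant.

5.35

Initial n(CH3COOH) = 0.2257 x 0.03486 = 0.007868 mol.
n(LiOH) added = 0.09015 x 0.07005 = 0.006315 mol, converting that many moles of CH3COOH to CH3COO-.
Remaining n(CH3COOH) = 0.001553 mol; n(CH3COO-) = 0.006315 mol.
By Henderson-Hasselbalch, pH = pKa + log([A^-]/[HA]) = 4.74 + log(0.006315/0.001553) = 4.74 + (+0.61) = 5.35.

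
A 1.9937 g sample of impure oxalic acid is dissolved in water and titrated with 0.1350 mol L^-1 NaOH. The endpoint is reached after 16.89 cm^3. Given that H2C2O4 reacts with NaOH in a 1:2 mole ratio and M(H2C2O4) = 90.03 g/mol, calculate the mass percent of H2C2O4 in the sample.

5.15%

n(NaOH) = 0.1350 x 0.01689 = 0.002280 mol.
n(H2C2O4) = 0.002280 / 2 = 0.001140 mol.
mass of H2C2O4 = 0.001140 x 90.03 = 0.1026 g.
% purity = 0.1026 / 1.9937 x 100 = 5.15%.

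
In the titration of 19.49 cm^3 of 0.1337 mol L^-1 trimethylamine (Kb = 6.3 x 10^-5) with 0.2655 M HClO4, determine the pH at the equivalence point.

5.43

n((CH3)3N) = 0.1337 x 0.01949 = 0.002606 mol; V(HClO4) at equivalence = 0.002606/0.2655 = 0.009815 L.
At equivalence the base is fully converted to (CH3)3NH+; total volume = 0.02930 L, so [(CH3)3NH+] = 0.002606/0.02930 = 0.08892 M.
Ka((CH3)3NH+) = Kw/Kb = 1.0e-14 / 6.3 x 10^-5 = 1.59e-10.
[H^+] = sqrt(Ka x [(CH3)3NH+]) = sqrt(1.59e-10 x 0.08892) = 3.76e-6 M.
pH = -log(3.76e-6) = 5.43.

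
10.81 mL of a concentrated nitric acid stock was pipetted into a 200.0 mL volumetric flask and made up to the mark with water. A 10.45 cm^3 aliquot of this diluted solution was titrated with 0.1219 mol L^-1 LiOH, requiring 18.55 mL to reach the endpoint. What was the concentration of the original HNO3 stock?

4.00 M

n(LiOH) = 0.1219 x 0.01855 = 0.002261 mol.
n(HNO3) in the aliquot = 0.002261 mol.
[diluted HNO3] = 0.002261 / 0.01045 = 0.2164 M.
Dilution factor = 200.0/10.81 = 18.50, so [stock] = 0.2164 x 18.50 = 4.00 M.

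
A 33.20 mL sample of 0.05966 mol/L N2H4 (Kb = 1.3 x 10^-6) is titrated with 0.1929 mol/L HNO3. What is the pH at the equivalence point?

n(N2H4) = 0.05966 x 0.03320 = 0.001981 mol; V(HNO3) at equivalence = 0.001981/0.1929 = 0.01027 L.
At equivalence the base is fully converted to N2H5+; total volume = 0.04347 L, so [N2H5+] = 0.001981/0.04347 = 0.04557 M.
Ka(N2H5+) = Kw/Kb = 1.0e-14 / 1.3 x 10^-6 = 7.69e-9.
[H^+] = sqrt(Ka x [N2H5+]) = sqrt(7.69e-9 x 0.04557) = 1.87e-5 M.
pH = -log(1.87e-5) = 4.73.

4.73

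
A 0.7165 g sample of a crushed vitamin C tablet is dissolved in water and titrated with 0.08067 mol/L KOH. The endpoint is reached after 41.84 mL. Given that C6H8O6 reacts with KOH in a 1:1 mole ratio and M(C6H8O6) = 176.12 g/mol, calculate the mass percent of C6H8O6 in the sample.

n(KOH) = 0.08067 x 0.04184 = 0.003375 mol.
n(C6H8O6) = 0.003375 / 1 = 0.003375 mol.
mass of C6H8O6 = 0.003375 x 176.12 = 0.5944 g.
% purity = 0.5944 / 0.7165 x 100 = 83.0%.

83.0%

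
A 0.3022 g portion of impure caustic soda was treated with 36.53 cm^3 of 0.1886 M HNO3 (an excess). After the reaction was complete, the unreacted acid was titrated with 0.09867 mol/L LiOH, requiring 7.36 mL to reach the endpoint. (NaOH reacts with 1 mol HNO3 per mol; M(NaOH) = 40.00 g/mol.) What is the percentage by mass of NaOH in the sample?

81.6%

Total n(HNO3) added = 0.1886 x 0.03653 = 0.006890 mol.
n(LiOH) used = 0.09867 x 0.007360 = 0.0007262 mol, which equals the excess n(HNO3).
So n(HNO3) consumed by the sample = 0.006890 - 0.0007262 = 0.006163 mol.
n(NaOH) = 0.006163 / 1 = 0.006163 mol.
mass NaOH = 0.006163 x 40.00 = 0.2465 g, so %NaOH = 0.2465/0.3022 x 100 = 81.6%.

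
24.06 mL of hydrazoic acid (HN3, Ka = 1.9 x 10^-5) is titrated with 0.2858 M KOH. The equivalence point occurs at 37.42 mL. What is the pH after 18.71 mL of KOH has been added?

18.71 mL is exactly half the equivalence volume (37.42/2), i.e. the half-equivalence point.
There, n(HA) = n(A^-), so pH = pKa = -log(1.9 x 10^-5) = 4.72.

4.72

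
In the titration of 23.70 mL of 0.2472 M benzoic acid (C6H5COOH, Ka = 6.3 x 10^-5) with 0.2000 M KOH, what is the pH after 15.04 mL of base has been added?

4.22

Initial n(C6H5COOH) = 0.2472 x 0.02370 = 0.005859 mol.
n(KOH) added = 0.2000 x 0.01504 = 0.003008 mol, converting that many moles of C6H5COOH to C6H5COO-.
Remaining n(C6H5COOH) = 0.002851 mol; n(C6H5COO-) = 0.003008 mol.
By Henderson-Hasselbalch, pH = pKa + log([A^-]/[HA]) = 4.20 + log(0.003008/0.002851) = 4.20 + (+0.02) = 4.22.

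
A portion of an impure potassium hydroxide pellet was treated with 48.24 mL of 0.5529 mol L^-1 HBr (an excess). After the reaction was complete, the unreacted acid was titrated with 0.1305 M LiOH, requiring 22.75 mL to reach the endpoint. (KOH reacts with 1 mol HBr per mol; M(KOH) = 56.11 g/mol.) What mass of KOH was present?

Total n(HBr) added = 0.5529 x 0.04824 = 0.02667 mol.
n(LiOH) used = 0.1305 x 0.02275 = 0.002969 mol, which equals the excess n(HBr).
So n(HBr) consumed by the sample = 0.02667 - 0.002969 = 0.02370 mol.
n(KOH) = 0.02370 / 1 = 0.02370 mol.
mass = 0.02370 mol x 56.11 g/mol = 1.33 g.

1.33 g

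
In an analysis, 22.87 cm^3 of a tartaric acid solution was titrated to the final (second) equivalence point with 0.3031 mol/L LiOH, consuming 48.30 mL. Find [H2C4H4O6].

n(LiOH) = 0.3031 x 0.04830 = 0.01464 mol.
At the final (second) equivalence point, 2 mol OH^- react per mol H2C4H4O6, so n(H2C4H4O6) = 0.01464 / 2 = 0.007320 mol.
[H2C4H4O6] = 0.007320 / 0.02287 L = 0.320 M.

0.320 M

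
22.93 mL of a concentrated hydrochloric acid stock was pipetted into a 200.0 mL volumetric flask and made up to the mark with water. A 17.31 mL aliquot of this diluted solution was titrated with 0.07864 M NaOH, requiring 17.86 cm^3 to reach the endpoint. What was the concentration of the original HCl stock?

0.708 M

n(NaOH) = 0.07864 x 0.01786 = 0.001405 mol.
n(HCl) in the aliquot = 0.001405 mol.
[diluted HCl] = 0.001405 / 0.01731 = 0.08114 M.
Dilution factor = 200.0/22.93 = 8.722, so [stock] = 0.08114 x 8.722 = 0.708 M.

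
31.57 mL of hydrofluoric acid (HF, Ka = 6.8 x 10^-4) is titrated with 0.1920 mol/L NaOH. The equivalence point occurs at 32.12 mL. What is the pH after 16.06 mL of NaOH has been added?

3.17

16.06 mL is exactly half the equivalence volume (32.12/2), i.e. the half-equivalence point.
There, n(HA) = n(A^-), so pH = pKa = -log(6.8 x 10^-4) = 3.17.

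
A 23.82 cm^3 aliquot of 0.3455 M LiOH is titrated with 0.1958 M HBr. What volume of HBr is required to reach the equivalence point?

n(LiOH) = 0.3455 mol/L x 0.02382 L = 0.008230 mol.
At equivalence n(HBr) = n(LiOH) = 0.008230 mol.
V(HBr) = 0.008230 / 0.1958 = 0.04203 L = 42.0 mL.

42.0 mL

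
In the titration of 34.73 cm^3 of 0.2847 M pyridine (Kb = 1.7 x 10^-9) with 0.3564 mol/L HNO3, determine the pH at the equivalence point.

3.02

n(C5H5N) = 0.2847 x 0.03473 = 0.009888 mol; V(HNO3) at equivalence = 0.009888/0.3564 = 0.02774 L.
At equivalence the base is fully converted to C5H5NH+; total volume = 0.06247 L, so [C5H5NH+] = 0.009888/0.06247 = 0.1583 M.
Ka(C5H5NH+) = Kw/Kb = 1.0e-14 / 1.7 x 10^-9 = 5.88e-6.
[H^+] = sqrt(Ka x [C5H5NH+]) = sqrt(5.88e-6 x 0.1583) = 0.000965 M.
pH = -log(0.000965) = 3.02.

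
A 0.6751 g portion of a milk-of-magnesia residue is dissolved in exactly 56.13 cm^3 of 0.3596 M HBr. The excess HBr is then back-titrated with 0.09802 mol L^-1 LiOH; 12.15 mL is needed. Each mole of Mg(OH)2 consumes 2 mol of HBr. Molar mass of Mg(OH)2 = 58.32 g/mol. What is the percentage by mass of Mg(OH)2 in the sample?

Total n(HBr) added = 0.3596 x 0.05613 = 0.02018 mol.
n(LiOH) used = 0.09802 x 0.01215 = 0.001191 mol, which equals the excess n(HBr).
So n(HBr) consumed by the sample = 0.02018 - 0.001191 = 0.01899 mol.
n(Mg(OH)2) = 0.01899 / 2 = 0.009497 mol.
mass Mg(OH)2 = 0.009497 x 58.32 = 0.5538 g, so %Mg(OH)2 = 0.5538/0.6751 x 100 = 82.0%.

82.0%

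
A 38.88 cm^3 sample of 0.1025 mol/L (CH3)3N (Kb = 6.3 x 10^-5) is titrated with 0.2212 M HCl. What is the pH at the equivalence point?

n((CH3)3N) = 0.1025 x 0.03888 = 0.003985 mol; V(HCl) at equivalence = 0.003985/0.2212 = 0.01802 L.
At equivalence the base is fully converted to (CH3)3NH+; total volume = 0.05690 L, so [(CH3)3NH+] = 0.003985/0.05690 = 0.07004 M.
Ka((CH3)3NH+) = Kw/Kb = 1.0e-14 / 6.3 x 10^-5 = 1.59e-10.
[H^+] = sqrt(Ka x [(CH3)3NH+]) = sqrt(1.59e-10 x 0.07004) = 3.33e-6 M.
pH = -log(3.33e-6) = 5.48.

5.48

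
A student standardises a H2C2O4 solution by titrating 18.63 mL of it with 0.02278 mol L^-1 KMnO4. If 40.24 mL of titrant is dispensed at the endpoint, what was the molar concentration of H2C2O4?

n(KMnO4) = 0.02278 x 0.04024 = 0.0009167 mol.
From the balanced equation, 2 mol KMnO4 reacts with 5 mol H2C2O4, so n(H2C2O4) = 0.0009167 x 5/2 = 0.002292 mol.
[H2C2O4] = 0.002292 / 0.01863 L = 0.123 M.

0.123 M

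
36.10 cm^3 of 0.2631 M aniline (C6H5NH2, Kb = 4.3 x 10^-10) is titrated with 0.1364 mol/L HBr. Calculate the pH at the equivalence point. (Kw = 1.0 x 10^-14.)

2.84

n(C6H5NH2) = 0.2631 x 0.03610 = 0.009498 mol; V(HBr) at equivalence = 0.009498/0.1364 = 0.06963 L.
At equivalence the base is fully converted to C6H5NH3+; total volume = 0.1057 L, so [C6H5NH3+] = 0.009498/0.1057 = 0.08983 M.
Ka(C6H5NH3+) = Kw/Kb = 1.0e-14 / 4.3 x 10^-10 = 2.33e-5.
[H^+] = sqrt(Ka x [C6H5NH3+]) = sqrt(2.33e-5 x 0.08983) = 0.00145 M.
pH = -log(0.00145) = 2.84.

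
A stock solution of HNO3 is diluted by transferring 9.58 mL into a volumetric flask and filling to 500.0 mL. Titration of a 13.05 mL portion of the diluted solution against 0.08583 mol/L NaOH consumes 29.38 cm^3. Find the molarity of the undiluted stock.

10.1 M

n(NaOH) = 0.08583 x 0.02938 = 0.002522 mol.
n(HNO3) in the aliquot = 0.002522 mol.
[diluted HNO3] = 0.002522 / 0.01305 = 0.1932 M.
Dilution factor = 500.0/9.580 = 52.19, so [stock] = 0.1932 x 52.19 = 10.1 M.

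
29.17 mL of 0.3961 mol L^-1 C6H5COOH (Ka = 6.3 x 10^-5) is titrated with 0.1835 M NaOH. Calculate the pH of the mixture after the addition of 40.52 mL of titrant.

Initial n(C6H5COOH) = 0.3961 x 0.02917 = 0.01155 mol.
n(NaOH) added = 0.1835 x 0.04052 = 0.007435 mol, converting that many moles of C6H5COOH to C6H5COO-.
Remaining n(C6H5COOH) = 0.004119 mol; n(C6H5COO-) = 0.007435 mol.
By Henderson-Hasselbalch, pH = pKa + log([A^-]/[HA]) = 4.20 + log(0.007435/0.004119) = 4.20 + (+0.26) = 4.46.

4.46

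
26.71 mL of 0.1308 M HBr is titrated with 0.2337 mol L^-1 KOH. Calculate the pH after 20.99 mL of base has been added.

n(acid) = 0.1308 x 0.02671 = 0.003494 mol; n(KOH) added = 0.2337 x 0.02099 = 0.004905 mol.
Base is in excess by 0.004905 - 0.003494 = 0.001412 mol in a total volume of 0.04770 L.
[OH^-] = 0.001412/0.04770 = 0.02960 M, so pOH = 1.53 and pH = 14.00 - 1.53 = 12.47.

12.47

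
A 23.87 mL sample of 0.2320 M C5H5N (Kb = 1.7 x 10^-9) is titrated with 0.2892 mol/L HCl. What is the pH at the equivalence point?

3.06

n(C5H5N) = 0.2320 x 0.02387 = 0.005538 mol; V(HCl) at equivalence = 0.005538/0.2892 = 0.01915 L.
At equivalence the base is fully converted to C5H5NH+; total volume = 0.04302 L, so [C5H5NH+] = 0.005538/0.04302 = 0.1287 M.
Ka(C5H5NH+) = Kw/Kb = 1.0e-14 / 1.7 x 10^-9 = 5.88e-6.
[H^+] = sqrt(Ka x [C5H5NH+]) = sqrt(5.88e-6 x 0.1287) = 0.000870 M.
pH = -log(0.000870) = 3.06.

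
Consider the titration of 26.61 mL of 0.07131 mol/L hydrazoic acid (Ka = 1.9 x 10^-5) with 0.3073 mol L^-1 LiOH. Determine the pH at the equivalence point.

n(HN3) = 0.07131 x 0.02661 = 0.001898 mol; V(LiOH) at equivalence = 0.001898/0.3073 = 0.006175 L.
At equivalence all the acid is converted to N3-; total volume = 0.02661 + 0.006175 = 0.03278 L, so [N3-] = 0.001898/0.03278 = 0.05788 M.
Kb = Kw/Ka = 1.0e-14 / 1.9 x 10^-5 = 5.26e-10.
[OH^-] = sqrt(Kb x [N3-]) = sqrt(5.26e-10 x 0.05788) = 5.52e-6 M.
pOH = 5.26, so pH = 14.00 - 5.26 = 8.74.

8.74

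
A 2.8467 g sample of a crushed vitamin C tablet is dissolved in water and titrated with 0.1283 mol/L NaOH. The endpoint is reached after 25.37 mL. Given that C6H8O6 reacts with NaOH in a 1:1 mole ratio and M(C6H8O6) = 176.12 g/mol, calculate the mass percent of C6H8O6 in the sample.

20.1%

n(NaOH) = 0.1283 x 0.02537 = 0.003255 mol.
n(C6H8O6) = 0.003255 / 1 = 0.003255 mol.
mass of C6H8O6 = 0.003255 x 176.12 = 0.5733 g.
% purity = 0.5733 / 2.8467 x 100 = 20.1%.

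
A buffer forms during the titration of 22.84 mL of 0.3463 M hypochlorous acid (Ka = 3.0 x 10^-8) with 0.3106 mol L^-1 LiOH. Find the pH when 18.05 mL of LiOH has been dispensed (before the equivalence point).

7.91

Initial n(HClO) = 0.3463 x 0.02284 = 0.007909 mol.
n(LiOH) added = 0.3106 x 0.01805 = 0.005606 mol, converting that many moles of HClO to ClO-.
Remaining n(HClO) = 0.002303 mol; n(ClO-) = 0.005606 mol.
By Henderson-Hasselbalch, pH = pKa + log([A^-]/[HA]) = 7.52 + log(0.005606/0.002303) = 7.52 + (+0.39) = 7.91.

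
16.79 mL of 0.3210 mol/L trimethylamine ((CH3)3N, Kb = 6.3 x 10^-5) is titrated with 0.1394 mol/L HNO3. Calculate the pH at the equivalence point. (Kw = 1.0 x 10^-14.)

n((CH3)3N) = 0.3210 x 0.01679 = 0.005390 mol; V(HNO3) at equivalence = 0.005390/0.1394 = 0.03866 L.
At equivalence the base is fully converted to (CH3)3NH+; total volume = 0.05545 L, so [(CH3)3NH+] = 0.005390/0.05545 = 0.09719 M.
Ka((CH3)3NH+) = Kw/Kb = 1.0e-14 / 6.3 x 10^-5 = 1.59e-10.
[H^+] = sqrt(Ka x [(CH3)3NH+]) = sqrt(1.59e-10 x 0.09719) = 3.93e-6 M.
pH = -log(3.93e-6) = 5.41.

5.41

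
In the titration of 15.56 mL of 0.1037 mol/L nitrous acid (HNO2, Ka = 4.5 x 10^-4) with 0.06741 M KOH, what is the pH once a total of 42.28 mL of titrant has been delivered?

12.33

n(acid) = 0.1037 x 0.01556 = 0.001614 mol; n(KOH) added = 0.06741 x 0.04228 = 0.002850 mol.
Base is in excess by 0.002850 - 0.001614 = 0.001237 mol in a total volume of 0.05784 L.
[OH^-] = 0.001237/0.05784 = 0.02138 M, so pOH = 1.67 and pH = 14.00 - 1.67 = 12.33.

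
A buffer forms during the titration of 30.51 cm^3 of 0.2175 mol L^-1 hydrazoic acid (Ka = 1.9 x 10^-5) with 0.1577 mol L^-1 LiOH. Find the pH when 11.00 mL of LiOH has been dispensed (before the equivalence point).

Initial n(HN3) = 0.2175 x 0.03051 = 0.006636 mol.
n(LiOH) added = 0.1577 x 0.01100 = 0.001735 mol, converting that many moles of HN3 to N3-.
Remaining n(HN3) = 0.004901 mol; n(N3-) = 0.001735 mol.
By Henderson-Hasselbalch, pH = pKa + log([A^-]/[HA]) = 4.72 + log(0.001735/0.004901) = 4.72 + (-0.45) = 4.27.

4.27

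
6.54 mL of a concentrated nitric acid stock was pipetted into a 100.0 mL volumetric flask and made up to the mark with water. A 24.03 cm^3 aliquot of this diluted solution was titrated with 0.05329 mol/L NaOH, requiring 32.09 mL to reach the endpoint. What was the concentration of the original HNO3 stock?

1.09 M

n(NaOH) = 0.05329 x 0.03209 = 0.001710 mol.
n(HNO3) in the aliquot = 0.001710 mol.
[diluted HNO3] = 0.001710 / 0.02403 = 0.07116 M.
Dilution factor = 100.0/6.540 = 15.29, so [stock] = 0.07116 x 15.29 = 1.09 M.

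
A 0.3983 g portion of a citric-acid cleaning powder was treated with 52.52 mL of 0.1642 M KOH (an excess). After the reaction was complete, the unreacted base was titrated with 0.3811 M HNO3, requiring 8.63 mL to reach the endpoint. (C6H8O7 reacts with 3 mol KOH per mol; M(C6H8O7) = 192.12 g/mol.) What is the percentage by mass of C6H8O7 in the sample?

85.8%

Total n(KOH) added = 0.1642 x 0.05252 = 0.008624 mol.
n(HNO3) used = 0.3811 x 0.008630 = 0.003289 mol, which equals the excess n(KOH).
So n(KOH) consumed by the sample = 0.008624 - 0.003289 = 0.005335 mol.
n(C6H8O7) = 0.005335 / 3 = 0.001778 mol.
mass C6H8O7 = 0.001778 x 192.12 = 0.3416 g, so %C6H8O7 = 0.3416/0.3983 x 100 = 85.8%.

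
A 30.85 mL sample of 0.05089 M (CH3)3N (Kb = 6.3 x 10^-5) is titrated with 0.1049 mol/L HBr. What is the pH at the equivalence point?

5.63

n((CH3)3N) = 0.05089 x 0.03085 = 0.001570 mol; V(HBr) at equivalence = 0.001570/0.1049 = 0.01497 L.
At equivalence the base is fully converted to (CH3)3NH+; total volume = 0.04582 L, so [(CH3)3NH+] = 0.001570/0.04582 = 0.03427 M.
Ka((CH3)3NH+) = Kw/Kb = 1.0e-14 / 6.3 x 10^-5 = 1.59e-10.
[H^+] = sqrt(Ka x [(CH3)3NH+]) = sqrt(1.59e-10 x 0.03427) = 2.33e-6 M.
pH = -log(2.33e-6) = 5.63.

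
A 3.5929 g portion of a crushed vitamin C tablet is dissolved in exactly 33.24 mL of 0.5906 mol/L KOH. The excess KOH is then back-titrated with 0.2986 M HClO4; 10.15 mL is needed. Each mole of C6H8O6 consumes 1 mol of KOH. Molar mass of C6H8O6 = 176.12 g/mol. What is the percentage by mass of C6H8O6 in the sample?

Total n(KOH) added = 0.5906 x 0.03324 = 0.01963 mol.
n(HClO4) used = 0.2986 x 0.01015 = 0.003031 mol, which equals the excess n(KOH).
So n(KOH) consumed by the sample = 0.01963 - 0.003031 = 0.01660 mol.
n(C6H8O6) = 0.01660 / 1 = 0.01660 mol.
mass C6H8O6 = 0.01660 x 176.12 = 2.924 g, so %C6H8O6 = 2.924/3.5929 x 100 = 81.4%.

81.4%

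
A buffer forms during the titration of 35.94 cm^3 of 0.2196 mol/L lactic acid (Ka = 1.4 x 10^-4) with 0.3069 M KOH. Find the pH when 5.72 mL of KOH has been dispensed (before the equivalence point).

Initial n(HC3H5O3) = 0.2196 x 0.03594 = 0.007892 mol.
n(KOH) added = 0.3069 x 0.005720 = 0.001755 mol, converting that many moles of HC3H5O3 to C3H5O3-.
Remaining n(HC3H5O3) = 0.006137 mol; n(C3H5O3-) = 0.001755 mol.
By Henderson-Hasselbalch, pH = pKa + log([A^-]/[HA]) = 3.85 + log(0.001755/0.006137) = 3.85 + (-0.54) = 3.31.

3.31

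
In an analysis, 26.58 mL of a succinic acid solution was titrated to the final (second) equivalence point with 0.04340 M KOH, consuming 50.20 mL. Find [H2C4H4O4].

n(KOH) = 0.04340 x 0.05020 = 0.002179 mol.
At the final (second) equivalence point, 2 mol OH^- react per mol H2C4H4O4, so n(H2C4H4O4) = 0.002179 / 2 = 0.001089 mol.
[H2C4H4O4] = 0.001089 / 0.02658 L = 0.0410 M.

0.0410 M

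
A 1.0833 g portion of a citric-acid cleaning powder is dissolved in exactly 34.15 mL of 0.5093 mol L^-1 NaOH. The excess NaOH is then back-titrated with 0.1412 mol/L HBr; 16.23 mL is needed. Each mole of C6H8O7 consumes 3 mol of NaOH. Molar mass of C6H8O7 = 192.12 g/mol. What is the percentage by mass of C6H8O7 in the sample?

89.3%

Total n(NaOH) added = 0.5093 x 0.03415 = 0.01739 mol.
n(HBr) used = 0.1412 x 0.01623 = 0.002292 mol, which equals the excess n(NaOH).
So n(NaOH) consumed by the sample = 0.01739 - 0.002292 = 0.01510 mol.
n(C6H8O7) = 0.01510 / 3 = 0.005034 mol.
mass C6H8O7 = 0.005034 x 192.12 = 0.9671 g, so %C6H8O7 = 0.9671/1.0833 x 100 = 89.3%.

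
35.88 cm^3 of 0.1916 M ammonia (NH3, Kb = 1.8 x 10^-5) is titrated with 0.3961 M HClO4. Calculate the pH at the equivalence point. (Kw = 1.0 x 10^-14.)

5.07

n(NH3) = 0.1916 x 0.03588 = 0.006875 mol; V(HClO4) at equivalence = 0.006875/0.3961 = 0.01736 L.
At equivalence the base is fully converted to NH4+; total volume = 0.05324 L, so [NH4+] = 0.006875/0.05324 = 0.1291 M.
Ka(NH4+) = Kw/Kb = 1.0e-14 / 1.8 x 10^-5 = 5.56e-10.
[H^+] = sqrt(Ka x [NH4+]) = sqrt(5.56e-10 x 0.1291) = 8.47e-6 M.
pH = -log(8.47e-6) = 5.07.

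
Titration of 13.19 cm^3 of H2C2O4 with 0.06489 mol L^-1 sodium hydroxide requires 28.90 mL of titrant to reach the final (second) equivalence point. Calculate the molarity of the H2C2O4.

0.0711 M

n(NaOH) = 0.06489 x 0.02890 = 0.001875 mol.
At the final (second) equivalence point, 2 mol OH^- react per mol H2C2O4, so n(H2C2O4) = 0.001875 / 2 = 0.0009377 mol.
[H2C2O4] = 0.0009377 / 0.01319 L = 0.0711 M.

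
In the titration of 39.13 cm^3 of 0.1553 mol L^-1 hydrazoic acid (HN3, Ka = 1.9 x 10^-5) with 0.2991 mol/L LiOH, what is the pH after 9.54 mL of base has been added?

4.67

Initial n(HN3) = 0.1553 x 0.03913 = 0.006077 mol.
n(LiOH) added = 0.2991 x 0.009540 = 0.002853 mol, converting that many moles of HN3 to N3-.
Remaining n(HN3) = 0.003223 mol; n(N3-) = 0.002853 mol.
By Henderson-Hasselbalch, pH = pKa + log([A^-]/[HA]) = 4.72 + log(0.002853/0.003223) = 4.72 + (-0.05) = 4.67.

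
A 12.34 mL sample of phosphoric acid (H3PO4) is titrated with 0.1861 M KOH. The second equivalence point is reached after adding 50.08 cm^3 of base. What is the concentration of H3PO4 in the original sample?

0.378 M

n(KOH) = 0.1861 x 0.05008 = 0.009320 mol.
At the second equivalence point, 2 mol OH^- react per mol H3PO4, so n(H3PO4) = 0.009320 / 2 = 0.004660 mol.
[H3PO4] = 0.004660 / 0.01234 L = 0.378 M.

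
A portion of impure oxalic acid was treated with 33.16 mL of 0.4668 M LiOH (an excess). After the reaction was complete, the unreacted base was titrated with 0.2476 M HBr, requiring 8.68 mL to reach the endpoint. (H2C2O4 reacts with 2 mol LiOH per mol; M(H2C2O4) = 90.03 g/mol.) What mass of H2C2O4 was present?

Total n(LiOH) added = 0.4668 x 0.03316 = 0.01548 mol.
n(HBr) used = 0.2476 x 0.008680 = 0.002149 mol, which equals the excess n(LiOH).
So n(LiOH) consumed by the sample = 0.01548 - 0.002149 = 0.01333 mol.
n(H2C2O4) = 0.01333 / 2 = 0.006665 mol.
mass = 0.006665 mol x 90.03 g/mol = 0.600 g.

0.600 g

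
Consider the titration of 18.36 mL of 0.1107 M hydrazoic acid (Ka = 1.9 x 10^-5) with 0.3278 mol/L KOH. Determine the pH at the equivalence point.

n(HN3) = 0.1107 x 0.01836 = 0.002032 mol; V(KOH) at equivalence = 0.002032/0.3278 = 0.006200 L.
At equivalence all the acid is converted to N3-; total volume = 0.01836 + 0.006200 = 0.02456 L, so [N3-] = 0.002032/0.02456 = 0.08275 M.
Kb = Kw/Ka = 1.0e-14 / 1.9 x 10^-5 = 5.26e-10.
[OH^-] = sqrt(Kb x [N3-]) = sqrt(5.26e-10 x 0.08275) = 6.60e-6 M.
pOH = 5.18, so pH = 14.00 - 5.18 = 8.82.

8.82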